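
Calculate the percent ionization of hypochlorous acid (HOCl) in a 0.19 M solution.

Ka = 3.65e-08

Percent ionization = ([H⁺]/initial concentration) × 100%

Using Ka equilibrium: x² + Ka×x - Ka×C = 0. Solving: [H⁺] = 8.3258e-05. Percent = (8.3258e-05/0.19) × 100

Percent ionization = 0.0438%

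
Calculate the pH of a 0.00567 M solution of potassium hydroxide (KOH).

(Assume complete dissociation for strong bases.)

[OH⁻] = 0.00567 M for strong base. pOH = -log[OH⁻] = 2.25, pH = 14 - pOH

pH = 11.75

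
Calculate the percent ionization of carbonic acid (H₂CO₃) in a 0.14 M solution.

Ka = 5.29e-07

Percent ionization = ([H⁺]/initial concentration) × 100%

Using Ka equilibrium: x² + Ka×x - Ka×C = 0. Solving: [H⁺] = 2.7188e-04. Percent = (2.7188e-04/0.14) × 100

Percent ionization = 0.194%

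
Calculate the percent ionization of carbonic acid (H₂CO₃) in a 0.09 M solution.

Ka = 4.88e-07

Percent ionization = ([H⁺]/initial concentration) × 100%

Using Ka equilibrium: x² + Ka×x - Ka×C = 0. Solving: [H⁺] = 2.0933e-04. Percent = (2.0933e-04/0.09) × 100

Percent ionization = 0.233%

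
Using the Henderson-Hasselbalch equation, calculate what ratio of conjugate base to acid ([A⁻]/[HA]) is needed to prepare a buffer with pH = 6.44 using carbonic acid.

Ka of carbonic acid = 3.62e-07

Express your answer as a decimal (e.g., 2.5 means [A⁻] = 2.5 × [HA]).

pKa = -log(3.62e-07) = 6.4413. pH = pKa + log([A⁻]/[HA]), so log([A⁻]/[HA]) = pH − pKa = 6.44 − 6.4413 = -0.0013. [A⁻]/[HA] = 10^(-0.0013) = 0.997

[A⁻]/[HA] = 0.997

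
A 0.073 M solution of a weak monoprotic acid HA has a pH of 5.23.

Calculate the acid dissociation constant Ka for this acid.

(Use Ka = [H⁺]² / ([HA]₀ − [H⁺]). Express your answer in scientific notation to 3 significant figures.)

[H⁺] = 10^(−pH) = 10^(−5.23) = 5.888e-06 M. For HA ⇌ H⁺ + A⁻, Ka = [H⁺][A⁻]/[HA] = [H⁺]² / ([HA]₀ − [H⁺]) = (5.888e-06)² / (0.073 − 5.888e-06) = 4.75e-10.

K_a = 4.75e-10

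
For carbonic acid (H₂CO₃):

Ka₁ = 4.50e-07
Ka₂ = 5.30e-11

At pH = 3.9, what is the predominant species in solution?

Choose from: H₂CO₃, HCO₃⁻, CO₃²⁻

pKa₁ = 6.35, pKa₂ = 10.28. For a polyprotic acid the predominant species crosses at each pKa: below pKa_n the protonated form dominates, above it the deprotonated form does. At pH = 3.9, the predominant species is H₂CO₃.

H₂CO₃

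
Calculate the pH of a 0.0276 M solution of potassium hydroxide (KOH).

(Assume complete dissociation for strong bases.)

[OH⁻] = 0.0276 M for strong base. pOH = -log[OH⁻] = 1.56, pH = 14 - pOH

pH = 12.44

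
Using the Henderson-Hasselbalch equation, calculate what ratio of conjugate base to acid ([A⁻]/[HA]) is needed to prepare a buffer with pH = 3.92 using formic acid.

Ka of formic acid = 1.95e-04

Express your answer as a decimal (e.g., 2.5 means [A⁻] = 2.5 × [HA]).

pKa = -log(1.95e-04) = 3.7100. pH = pKa + log([A⁻]/[HA]), so log([A⁻]/[HA]) = pH − pKa = 3.92 − 3.7100 = 0.2100. [A⁻]/[HA] = 10^(0.2100) = 1.62

[A⁻]/[HA] = 1.62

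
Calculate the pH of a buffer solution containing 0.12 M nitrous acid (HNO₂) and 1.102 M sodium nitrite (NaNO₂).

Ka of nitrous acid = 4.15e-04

pKa = -log(4.15e-04) = 3.38. pH = pKa + log([A⁻]/[HA]) = 3.38 + log(1.102/0.12)

pH = 4.34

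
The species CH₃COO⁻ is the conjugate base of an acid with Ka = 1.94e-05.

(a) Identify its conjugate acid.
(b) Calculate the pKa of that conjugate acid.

(a) The conjugate acid is formed by adding one H⁺ to CH₃COO⁻, giving CH₃COOH. (b) pKa = -log(Ka) = -log(1.94e-05) = 4.71.

Conjugate acid: CH₃COOH; pK_a = 4.71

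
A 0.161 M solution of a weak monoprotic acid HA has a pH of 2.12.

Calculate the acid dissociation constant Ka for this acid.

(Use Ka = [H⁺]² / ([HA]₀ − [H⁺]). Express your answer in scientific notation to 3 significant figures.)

[H⁺] = 10^(−pH) = 10^(−2.12) = 7.586e-03 M. For HA ⇌ H⁺ + A⁻, Ka = [H⁺][A⁻]/[HA] = [H⁺]² / ([HA]₀ − [H⁺]) = (7.586e-03)² / (0.161 − 7.586e-03) = 3.75e-04.

K_a = 3.75e-04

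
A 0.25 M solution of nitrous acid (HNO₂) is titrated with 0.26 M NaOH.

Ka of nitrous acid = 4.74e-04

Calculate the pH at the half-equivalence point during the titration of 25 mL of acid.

At half-equivalence [HA] = [A⁻], so Henderson-Hasselbalch gives pH = pKa = -log(4.74e-04) = 3.32.

pH = pKa = 3.32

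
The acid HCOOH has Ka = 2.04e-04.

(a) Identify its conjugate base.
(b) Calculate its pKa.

(a) The conjugate base is formed by removing one H⁺ from HCOOH, giving HCOO⁻. (b) pKa = -log(Ka) = -log(2.04e-04) = 3.69.

Conjugate base: HCOO⁻; pK_a = 3.69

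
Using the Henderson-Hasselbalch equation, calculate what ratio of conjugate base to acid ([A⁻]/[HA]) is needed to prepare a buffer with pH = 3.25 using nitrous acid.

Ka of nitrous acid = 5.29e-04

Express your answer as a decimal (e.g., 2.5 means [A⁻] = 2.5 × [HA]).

pKa = -log(5.29e-04) = 3.2765. pH = pKa + log([A⁻]/[HA]), so log([A⁻]/[HA]) = pH − pKa = 3.25 − 3.2765 = -0.0265. [A⁻]/[HA] = 10^(-0.0265) = 0.941

[A⁻]/[HA] = 0.941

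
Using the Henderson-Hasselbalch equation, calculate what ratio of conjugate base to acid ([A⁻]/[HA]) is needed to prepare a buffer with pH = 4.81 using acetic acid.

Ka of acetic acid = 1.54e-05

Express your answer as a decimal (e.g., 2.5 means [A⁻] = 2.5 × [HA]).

pKa = -log(1.54e-05) = 4.8125. pH = pKa + log([A⁻]/[HA]), so log([A⁻]/[HA]) = pH − pKa = 4.81 − 4.8125 = -0.0025. [A⁻]/[HA] = 10^(-0.0025) = 0.994

[A⁻]/[HA] = 0.994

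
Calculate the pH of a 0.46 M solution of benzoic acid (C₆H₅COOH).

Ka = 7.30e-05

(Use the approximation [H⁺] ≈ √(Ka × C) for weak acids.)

[H⁺] = √(Ka × C) = √(7.30e-05 × 0.46) = 5.7948e-03. pH = -log(5.7948e-03)

pH = 2.24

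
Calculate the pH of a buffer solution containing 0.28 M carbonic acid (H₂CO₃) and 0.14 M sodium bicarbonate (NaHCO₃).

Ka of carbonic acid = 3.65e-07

pKa = -log(3.65e-07) = 6.44. pH = pKa + log([A⁻]/[HA]) = 6.44 + log(0.14/0.28)

pH = 6.14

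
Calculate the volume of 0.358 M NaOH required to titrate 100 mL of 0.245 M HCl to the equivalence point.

At equivalence: moles acid = moles base. moles HCl = 0.245 × 100/1000 = 0.0245 mol. V_base = moles / 0.358 × 1000 = 68.4 mL.

V_{base} = 68.4 mL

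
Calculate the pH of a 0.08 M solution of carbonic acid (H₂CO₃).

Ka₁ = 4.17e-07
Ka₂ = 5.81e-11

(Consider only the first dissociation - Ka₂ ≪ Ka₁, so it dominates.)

First dissociation dominates. From Ka₁ = [H⁺][HA⁻]/[H₂A], x² + Ka₁·x − Ka₁·C = 0 with C = 0.08 M and Ka₁ = 4.17e-07. Solving: [H⁺] = (−Ka₁ + √(Ka₁² + 4·Ka₁·C)) / 2 = 1.8244e-04 M. pH = -log(1.8244e-04) = 3.74.

pH = 3.74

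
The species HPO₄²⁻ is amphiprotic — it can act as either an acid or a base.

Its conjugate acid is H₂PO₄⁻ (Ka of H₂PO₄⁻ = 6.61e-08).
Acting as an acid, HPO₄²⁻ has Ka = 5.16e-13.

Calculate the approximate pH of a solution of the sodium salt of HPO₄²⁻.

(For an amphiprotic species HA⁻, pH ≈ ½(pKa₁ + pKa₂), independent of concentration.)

pKa₁ = -log(6.61e-08) = 7.18; pKa₂ = -log(5.16e-13) = 12.29. For an amphiprotic species, pH ≈ ½(pKa₁ + pKa₂) = ½(7.18 + 12.29) = 9.73.

pH = 9.73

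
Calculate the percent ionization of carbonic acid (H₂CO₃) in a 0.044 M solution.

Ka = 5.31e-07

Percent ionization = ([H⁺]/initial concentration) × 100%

Using Ka equilibrium: x² + Ka×x - Ka×C = 0. Solving: [H⁺] = 1.5259e-04. Percent = (1.5259e-04/0.044) × 100

Percent ionization = 0.347%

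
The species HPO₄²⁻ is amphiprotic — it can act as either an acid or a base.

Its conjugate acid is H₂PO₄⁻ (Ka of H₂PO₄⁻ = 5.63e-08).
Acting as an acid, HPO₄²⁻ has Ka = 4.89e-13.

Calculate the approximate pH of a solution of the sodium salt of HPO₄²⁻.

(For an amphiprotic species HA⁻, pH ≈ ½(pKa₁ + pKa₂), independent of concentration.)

pKa₁ = -log(5.63e-08) = 7.25; pKa₂ = -log(4.89e-13) = 12.31. For an amphiprotic species, pH ≈ ½(pKa₁ + pKa₂) = ½(7.25 + 12.31) = 9.78.

pH = 9.78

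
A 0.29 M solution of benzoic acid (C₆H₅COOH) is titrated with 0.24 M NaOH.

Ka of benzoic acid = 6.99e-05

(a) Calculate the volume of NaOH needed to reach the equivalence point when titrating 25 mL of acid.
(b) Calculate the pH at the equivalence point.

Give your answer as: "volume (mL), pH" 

moles acid = 0.29 × 25/1000 = 0.00725 mol; V_base = moles/0.24 × 1000 = 30.2 mL. At equivalence only the conjugate base is present: [A⁻] = 0.00725/0.055 = 1.3132e-01 M. Kb = Kw/Ka = 1.43e-10; [OH⁻] = √(Kb × [A⁻]) = 4.3344e-06; pOH = 5.36; pH = 14 - pOH = 8.64.

V = 30.2 mL, pH = 8.64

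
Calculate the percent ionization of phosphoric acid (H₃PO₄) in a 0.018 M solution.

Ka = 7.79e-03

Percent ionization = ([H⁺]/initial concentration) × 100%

Using Ka equilibrium: x² + Ka×x - Ka×C = 0. Solving: [H⁺] = 8.5706e-03. Percent = (8.5706e-03/0.018) × 100

Percent ionization = 47.6%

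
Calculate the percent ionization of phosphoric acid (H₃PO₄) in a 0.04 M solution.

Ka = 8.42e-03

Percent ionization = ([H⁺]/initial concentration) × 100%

Using Ka equilibrium: x² + Ka×x - Ka×C = 0. Solving: [H⁺] = 1.4619e-02. Percent = (1.4619e-02/0.04) × 100

Percent ionization = 36.5%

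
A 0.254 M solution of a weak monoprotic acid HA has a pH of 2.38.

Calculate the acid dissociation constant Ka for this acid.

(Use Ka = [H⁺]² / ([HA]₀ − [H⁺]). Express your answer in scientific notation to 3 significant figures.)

[H⁺] = 10^(−pH) = 10^(−2.38) = 4.169e-03 M. For HA ⇌ H⁺ + A⁻, Ka = [H⁺][A⁻]/[HA] = [H⁺]² / ([HA]₀ − [H⁺]) = (4.169e-03)² / (0.254 − 4.169e-03) = 6.96e-05.

K_a = 6.96e-05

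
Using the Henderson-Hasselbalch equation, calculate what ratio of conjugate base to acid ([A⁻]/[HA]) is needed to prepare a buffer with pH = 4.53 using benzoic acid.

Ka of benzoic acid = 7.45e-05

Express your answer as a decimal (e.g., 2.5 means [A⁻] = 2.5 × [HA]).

pKa = -log(7.45e-05) = 4.1278. pH = pKa + log([A⁻]/[HA]), so log([A⁻]/[HA]) = pH − pKa = 4.53 − 4.1278 = 0.4022. [A⁻]/[HA] = 10^(0.4022) = 2.52

[A⁻]/[HA] = 2.52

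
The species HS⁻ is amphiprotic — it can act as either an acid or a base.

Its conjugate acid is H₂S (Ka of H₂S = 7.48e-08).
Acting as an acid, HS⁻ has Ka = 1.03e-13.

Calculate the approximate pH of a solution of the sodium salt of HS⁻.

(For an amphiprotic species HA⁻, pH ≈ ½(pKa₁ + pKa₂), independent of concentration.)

pKa₁ = -log(7.48e-08) = 7.13; pKa₂ = -log(1.03e-13) = 12.99. For an amphiprotic species, pH ≈ ½(pKa₁ + pKa₂) = ½(7.13 + 12.99) = 10.06.

pH = 10.06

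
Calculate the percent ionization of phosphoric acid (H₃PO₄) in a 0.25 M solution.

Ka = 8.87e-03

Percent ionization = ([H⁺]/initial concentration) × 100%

Using Ka equilibrium: x² + Ka×x - Ka×C = 0. Solving: [H⁺] = 4.2864e-02. Percent = (4.2864e-02/0.25) × 100

Percent ionization = 17.1%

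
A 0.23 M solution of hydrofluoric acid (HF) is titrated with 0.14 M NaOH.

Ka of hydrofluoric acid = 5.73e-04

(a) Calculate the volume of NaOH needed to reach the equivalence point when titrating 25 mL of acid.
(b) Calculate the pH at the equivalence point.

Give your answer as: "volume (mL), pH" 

moles acid = 0.23 × 25/1000 = 0.00575 mol; V_base = moles/0.14 × 1000 = 41.1 mL. At equivalence only the conjugate base is present: [A⁻] = 0.00575/0.066 = 8.7027e-02 M. Kb = Kw/Ka = 1.75e-11; [OH⁻] = √(Kb × [A⁻]) = 1.2324e-06; pOH = 5.91; pH = 14 - pOH = 8.09.

V = 41.1 mL, pH = 8.09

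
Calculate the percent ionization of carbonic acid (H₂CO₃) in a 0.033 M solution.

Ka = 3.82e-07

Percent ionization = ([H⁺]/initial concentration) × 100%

Using Ka equilibrium: x² + Ka×x - Ka×C = 0. Solving: [H⁺] = 1.1209e-04. Percent = (1.1209e-04/0.033) × 100

Percent ionization = 0.34%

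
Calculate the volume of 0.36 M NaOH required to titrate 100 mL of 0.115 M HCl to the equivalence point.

At equivalence: moles acid = moles base. moles HCl = 0.115 × 100/1000 = 0.0115 mol. V_base = moles / 0.36 × 1000 = 31.9 mL.

V_{base} = 31.9 mL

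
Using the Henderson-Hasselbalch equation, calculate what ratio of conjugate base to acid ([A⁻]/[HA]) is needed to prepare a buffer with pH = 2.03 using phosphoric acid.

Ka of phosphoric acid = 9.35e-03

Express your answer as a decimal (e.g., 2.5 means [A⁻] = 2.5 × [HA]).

pKa = -log(9.35e-03) = 2.0292. pH = pKa + log([A⁻]/[HA]), so log([A⁻]/[HA]) = pH − pKa = 2.03 − 2.0292 = 0.0008. [A⁻]/[HA] = 10^(0.0008) = 1.00

[A⁻]/[HA] = 1.00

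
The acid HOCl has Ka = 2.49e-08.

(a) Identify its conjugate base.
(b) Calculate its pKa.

(a) The conjugate base is formed by removing one H⁺ from HOCl, giving OCl⁻. (b) pKa = -log(Ka) = -log(2.49e-08) = 7.60.

Conjugate base: OCl⁻; pK_a = 7.60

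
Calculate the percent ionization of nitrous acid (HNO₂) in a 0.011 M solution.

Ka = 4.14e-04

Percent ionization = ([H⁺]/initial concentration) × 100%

Using Ka equilibrium: x² + Ka×x - Ka×C = 0. Solving: [H⁺] = 1.9370e-03. Percent = (1.9370e-03/0.011) × 100

Percent ionization = 17.6%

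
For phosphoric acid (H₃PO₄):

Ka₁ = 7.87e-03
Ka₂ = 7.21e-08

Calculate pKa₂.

pKa₂ = -log(Ka₂) = -log(7.21e-08) = 7.14.

pK_{a2} = 7.14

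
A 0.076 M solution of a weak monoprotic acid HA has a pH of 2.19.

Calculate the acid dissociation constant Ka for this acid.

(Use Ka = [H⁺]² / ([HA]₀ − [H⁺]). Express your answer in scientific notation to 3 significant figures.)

[H⁺] = 10^(−pH) = 10^(−2.19) = 6.457e-03 M. For HA ⇌ H⁺ + A⁻, Ka = [H⁺][A⁻]/[HA] = [H⁺]² / ([HA]₀ − [H⁺]) = (6.457e-03)² / (0.076 − 6.457e-03) = 5.99e-04.

K_a = 5.99e-04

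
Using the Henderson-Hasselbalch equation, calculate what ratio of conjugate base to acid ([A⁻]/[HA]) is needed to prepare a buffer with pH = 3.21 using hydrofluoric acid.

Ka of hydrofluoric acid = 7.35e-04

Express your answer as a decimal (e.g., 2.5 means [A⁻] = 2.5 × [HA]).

pKa = -log(7.35e-04) = 3.1337. pH = pKa + log([A⁻]/[HA]), so log([A⁻]/[HA]) = pH − pKa = 3.21 − 3.1337 = 0.0763. [A⁻]/[HA] = 10^(0.0763) = 1.19

[A⁻]/[HA] = 1.19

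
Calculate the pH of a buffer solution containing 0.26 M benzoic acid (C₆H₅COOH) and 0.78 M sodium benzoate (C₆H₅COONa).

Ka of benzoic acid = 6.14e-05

pKa = -log(6.14e-05) = 4.21. pH = pKa + log([A⁻]/[HA]) = 4.21 + log(0.78/0.26)

pH = 4.69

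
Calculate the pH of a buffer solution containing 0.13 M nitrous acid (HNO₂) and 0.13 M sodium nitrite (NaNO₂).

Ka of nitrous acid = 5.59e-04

pKa = -log(5.59e-04) = 3.25. pH = pKa + log([A⁻]/[HA]) = 3.25 + log(0.13/0.13)

pH = 3.25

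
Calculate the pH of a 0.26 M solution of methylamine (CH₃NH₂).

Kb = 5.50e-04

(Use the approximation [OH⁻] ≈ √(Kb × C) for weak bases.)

[OH⁻] = √(Kb × C) = √(5.50e-04 × 0.26) = 1.1958e-02. pOH = 1.92, pH = 14 - pOH

pH = 12.08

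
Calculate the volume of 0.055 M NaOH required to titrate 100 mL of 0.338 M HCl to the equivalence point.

At equivalence: moles acid = moles base. moles HCl = 0.338 × 100/1000 = 0.0338 mol. V_base = moles / 0.055 × 1000 = 614.5 mL.

V_{base} = 614.5 mL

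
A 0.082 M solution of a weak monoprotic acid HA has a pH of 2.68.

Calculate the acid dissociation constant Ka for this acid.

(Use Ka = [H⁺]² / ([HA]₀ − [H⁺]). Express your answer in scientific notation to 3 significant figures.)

[H⁺] = 10^(−pH) = 10^(−2.68) = 2.089e-03 M. For HA ⇌ H⁺ + A⁻, Ka = [H⁺][A⁻]/[HA] = [H⁺]² / ([HA]₀ − [H⁺]) = (2.089e-03)² / (0.082 − 2.089e-03) = 5.46e-05.

K_a = 5.46e-05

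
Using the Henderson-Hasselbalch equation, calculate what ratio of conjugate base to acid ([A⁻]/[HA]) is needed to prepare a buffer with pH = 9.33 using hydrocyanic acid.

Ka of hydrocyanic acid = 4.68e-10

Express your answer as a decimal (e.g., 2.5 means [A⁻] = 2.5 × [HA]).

pKa = -log(4.68e-10) = 9.3298. pH = pKa + log([A⁻]/[HA]), so log([A⁻]/[HA]) = pH − pKa = 9.33 − 9.3298 = 0.0002. [A⁻]/[HA] = 10^(0.0002) = 1.00

[A⁻]/[HA] = 1.00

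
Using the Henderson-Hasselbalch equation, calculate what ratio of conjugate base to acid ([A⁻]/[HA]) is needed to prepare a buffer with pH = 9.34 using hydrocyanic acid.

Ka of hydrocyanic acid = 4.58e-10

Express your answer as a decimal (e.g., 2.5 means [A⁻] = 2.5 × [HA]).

pKa = -log(4.58e-10) = 9.3391. pH = pKa + log([A⁻]/[HA]), so log([A⁻]/[HA]) = pH − pKa = 9.34 − 9.3391 = 0.0009. [A⁻]/[HA] = 10^(0.0009) = 1.00

[A⁻]/[HA] = 1.00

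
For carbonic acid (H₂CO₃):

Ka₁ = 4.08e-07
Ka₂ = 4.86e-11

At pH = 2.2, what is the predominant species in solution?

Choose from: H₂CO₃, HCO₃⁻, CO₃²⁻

pKa₁ = 6.39, pKa₂ = 10.31. For a polyprotic acid the predominant species crosses at each pKa: below pKa_n the protonated form dominates, above it the deprotonated form does. At pH = 2.2, the predominant species is H₂CO₃.

H₂CO₃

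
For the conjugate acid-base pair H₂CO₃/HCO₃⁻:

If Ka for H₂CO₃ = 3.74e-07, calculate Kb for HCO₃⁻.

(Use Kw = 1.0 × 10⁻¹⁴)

For a conjugate pair Ka × Kb = Kw, so Kb = Kw/Ka = 1.0 × 10⁻¹⁴ / 3.74e-07 = 2.67e-08.

K_b = 2.67e-08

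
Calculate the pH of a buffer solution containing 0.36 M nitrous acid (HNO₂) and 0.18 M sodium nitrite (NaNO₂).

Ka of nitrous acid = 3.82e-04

pKa = -log(3.82e-04) = 3.42. pH = pKa + log([A⁻]/[HA]) = 3.42 + log(0.18/0.36)

pH = 3.12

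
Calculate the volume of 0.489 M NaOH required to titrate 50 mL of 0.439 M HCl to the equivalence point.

At equivalence: moles acid = moles base. moles HCl = 0.439 × 50/1000 = 0.02195 mol. V_base = moles / 0.489 × 1000 = 44.9 mL.

V_{base} = 44.9 mL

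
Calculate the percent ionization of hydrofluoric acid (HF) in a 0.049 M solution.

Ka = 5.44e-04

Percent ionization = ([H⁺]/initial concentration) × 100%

Using Ka equilibrium: x² + Ka×x - Ka×C = 0. Solving: [H⁺] = 4.8981e-03. Percent = (4.8981e-03/0.049) × 100

Percent ionization = 10%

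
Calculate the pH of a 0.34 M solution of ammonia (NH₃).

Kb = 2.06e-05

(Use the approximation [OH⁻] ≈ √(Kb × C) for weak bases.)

[OH⁻] = √(Kb × C) = √(2.06e-05 × 0.34) = 2.6465e-03. pOH = 2.58, pH = 14 - pOH

pH = 11.42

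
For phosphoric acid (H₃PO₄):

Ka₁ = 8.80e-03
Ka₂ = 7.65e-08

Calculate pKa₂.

pKa₂ = -log(Ka₂) = -log(7.65e-08) = 7.12.

pK_{a2} = 7.12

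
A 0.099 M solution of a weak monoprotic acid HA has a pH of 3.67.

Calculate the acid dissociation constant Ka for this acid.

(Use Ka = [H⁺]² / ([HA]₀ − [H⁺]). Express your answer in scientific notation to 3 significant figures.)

[H⁺] = 10^(−pH) = 10^(−3.67) = 2.138e-04 M. For HA ⇌ H⁺ + A⁻, Ka = [H⁺][A⁻]/[HA] = [H⁺]² / ([HA]₀ − [H⁺]) = (2.138e-04)² / (0.099 − 2.138e-04) = 4.63e-07.

K_a = 4.63e-07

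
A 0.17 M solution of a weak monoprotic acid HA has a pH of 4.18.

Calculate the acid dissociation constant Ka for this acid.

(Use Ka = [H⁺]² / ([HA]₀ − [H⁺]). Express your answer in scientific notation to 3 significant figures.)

[H⁺] = 10^(−pH) = 10^(−4.18) = 6.607e-05 M. For HA ⇌ H⁺ + A⁻, Ka = [H⁺][A⁻]/[HA] = [H⁺]² / ([HA]₀ − [H⁺]) = (6.607e-05)² / (0.17 − 6.607e-05) = 2.57e-08.

K_a = 2.57e-08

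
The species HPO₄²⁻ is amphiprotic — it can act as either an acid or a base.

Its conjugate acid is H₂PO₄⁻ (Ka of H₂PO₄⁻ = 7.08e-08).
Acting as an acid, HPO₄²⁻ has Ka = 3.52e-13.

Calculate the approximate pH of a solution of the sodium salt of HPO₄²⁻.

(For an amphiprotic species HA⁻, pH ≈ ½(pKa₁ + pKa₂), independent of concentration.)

pKa₁ = -log(7.08e-08) = 7.15; pKa₂ = -log(3.52e-13) = 12.45. For an amphiprotic species, pH ≈ ½(pKa₁ + pKa₂) = ½(7.15 + 12.45) = 9.80.

pH = 9.80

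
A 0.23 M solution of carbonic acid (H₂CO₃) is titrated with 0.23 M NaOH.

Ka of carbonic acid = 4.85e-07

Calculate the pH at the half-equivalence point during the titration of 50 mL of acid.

At half-equivalence [HA] = [A⁻], so Henderson-Hasselbalch gives pH = pKa = -log(4.85e-07) = 6.31.

pH = pKa = 6.31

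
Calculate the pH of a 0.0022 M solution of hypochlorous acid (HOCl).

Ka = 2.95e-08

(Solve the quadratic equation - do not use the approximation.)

x² + Ka×x - Ka×C = 0. Using quadratic formula: [H⁺] = 8.0413e-06

pH = 5.09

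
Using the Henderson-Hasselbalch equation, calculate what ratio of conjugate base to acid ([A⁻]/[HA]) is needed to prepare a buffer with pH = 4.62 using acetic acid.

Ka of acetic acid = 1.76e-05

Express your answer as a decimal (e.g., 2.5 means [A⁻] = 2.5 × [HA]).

pKa = -log(1.76e-05) = 4.7545. pH = pKa + log([A⁻]/[HA]), so log([A⁻]/[HA]) = pH − pKa = 4.62 − 4.7545 = -0.1345. [A⁻]/[HA] = 10^(-0.1345) = 0.734

[A⁻]/[HA] = 0.734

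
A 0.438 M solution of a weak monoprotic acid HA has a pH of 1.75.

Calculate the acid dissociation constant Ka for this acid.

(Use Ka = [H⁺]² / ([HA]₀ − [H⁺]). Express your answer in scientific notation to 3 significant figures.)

[H⁺] = 10^(−pH) = 10^(−1.75) = 1.778e-02 M. For HA ⇌ H⁺ + A⁻, Ka = [H⁺][A⁻]/[HA] = [H⁺]² / ([HA]₀ − [H⁺]) = (1.778e-02)² / (0.438 − 1.778e-02) = 7.53e-04.

K_a = 7.53e-04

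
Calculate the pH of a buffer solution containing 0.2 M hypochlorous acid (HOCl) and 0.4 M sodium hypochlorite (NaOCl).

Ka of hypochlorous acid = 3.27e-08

pKa = -log(3.27e-08) = 7.49. pH = pKa + log([A⁻]/[HA]) = 7.49 + log(0.4/0.2)

pH = 7.79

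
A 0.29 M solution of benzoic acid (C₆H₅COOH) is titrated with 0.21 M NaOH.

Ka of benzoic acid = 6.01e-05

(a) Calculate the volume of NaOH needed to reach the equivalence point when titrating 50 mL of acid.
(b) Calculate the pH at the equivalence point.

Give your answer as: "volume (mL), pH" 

moles acid = 0.29 × 50/1000 = 0.0145 mol; V_base = moles/0.21 × 1000 = 69.0 mL. At equivalence only the conjugate base is present: [A⁻] = 0.0145/0.119 = 1.2180e-01 M. Kb = Kw/Ka = 1.66e-10; [OH⁻] = √(Kb × [A⁻]) = 4.5018e-06; pOH = 5.35; pH = 14 - pOH = 8.65.

V = 69.0 mL, pH = 8.65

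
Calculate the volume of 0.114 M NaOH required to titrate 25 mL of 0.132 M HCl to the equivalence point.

At equivalence: moles acid = moles base. moles HCl = 0.132 × 25/1000 = 0.0033 mol. V_base = moles / 0.114 × 1000 = 28.9 mL.

V_{base} = 28.9 mL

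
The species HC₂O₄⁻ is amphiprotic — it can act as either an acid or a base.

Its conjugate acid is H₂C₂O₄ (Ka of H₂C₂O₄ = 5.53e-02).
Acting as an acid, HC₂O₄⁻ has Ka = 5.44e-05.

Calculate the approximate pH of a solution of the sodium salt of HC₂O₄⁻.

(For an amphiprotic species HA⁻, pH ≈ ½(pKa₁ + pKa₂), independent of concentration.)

pKa₁ = -log(5.53e-02) = 1.26; pKa₂ = -log(5.44e-05) = 4.26. For an amphiprotic species, pH ≈ ½(pKa₁ + pKa₂) = ½(1.26 + 4.26) = 2.76.

pH = 2.76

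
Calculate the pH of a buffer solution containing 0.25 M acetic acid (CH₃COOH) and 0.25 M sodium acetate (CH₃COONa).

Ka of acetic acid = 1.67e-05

pKa = -log(1.67e-05) = 4.78. pH = pKa + log([A⁻]/[HA]) = 4.78 + log(0.25/0.25)

pH = 4.78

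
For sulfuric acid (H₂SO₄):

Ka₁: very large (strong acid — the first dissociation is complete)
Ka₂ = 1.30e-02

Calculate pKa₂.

pKa₂ = -log(Ka₂) = -log(1.30e-02) = 1.89.

pK_{a2} = 1.89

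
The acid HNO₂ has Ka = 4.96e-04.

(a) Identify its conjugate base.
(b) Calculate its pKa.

(a) The conjugate base is formed by removing one H⁺ from HNO₂, giving NO₂⁻. (b) pKa = -log(Ka) = -log(4.96e-04) = 3.30.

Conjugate base: NO₂⁻; pK_a = 3.30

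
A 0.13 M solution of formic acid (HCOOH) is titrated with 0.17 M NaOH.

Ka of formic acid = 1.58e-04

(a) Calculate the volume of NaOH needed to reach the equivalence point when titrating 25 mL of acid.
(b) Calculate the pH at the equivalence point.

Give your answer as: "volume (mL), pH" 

moles acid = 0.13 × 25/1000 = 0.00325 mol; V_base = moles/0.17 × 1000 = 19.1 mL. At equivalence only the conjugate base is present: [A⁻] = 0.00325/0.044 = 7.3667e-02 M. Kb = Kw/Ka = 6.33e-11; [OH⁻] = √(Kb × [A⁻]) = 2.1593e-06; pOH = 5.67; pH = 14 - pOH = 8.33.

V = 19.1 mL, pH = 8.33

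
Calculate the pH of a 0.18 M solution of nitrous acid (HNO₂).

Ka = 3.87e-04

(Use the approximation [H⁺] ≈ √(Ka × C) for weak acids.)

[H⁺] = √(Ka × C) = √(3.87e-04 × 0.18) = 8.3463e-03. pH = -log(8.3463e-03)

pH = 2.08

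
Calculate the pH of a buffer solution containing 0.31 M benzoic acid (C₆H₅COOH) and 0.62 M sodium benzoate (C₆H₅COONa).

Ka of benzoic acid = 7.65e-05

pKa = -log(7.65e-05) = 4.12. pH = pKa + log([A⁻]/[HA]) = 4.12 + log(0.62/0.31)

pH = 4.42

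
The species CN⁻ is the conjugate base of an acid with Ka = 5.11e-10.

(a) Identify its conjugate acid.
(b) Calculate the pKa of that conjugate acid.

(a) The conjugate acid is formed by adding one H⁺ to CN⁻, giving HCN. (b) pKa = -log(Ka) = -log(5.11e-10) = 9.29.

Conjugate acid: HCN; pK_a = 9.29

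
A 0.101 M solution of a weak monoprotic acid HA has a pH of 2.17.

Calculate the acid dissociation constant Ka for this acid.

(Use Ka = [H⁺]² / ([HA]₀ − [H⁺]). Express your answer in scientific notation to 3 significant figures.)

[H⁺] = 10^(−pH) = 10^(−2.17) = 6.761e-03 M. For HA ⇌ H⁺ + A⁻, Ka = [H⁺][A⁻]/[HA] = [H⁺]² / ([HA]₀ − [H⁺]) = (6.761e-03)² / (0.101 − 6.761e-03) = 4.85e-04.

K_a = 4.85e-04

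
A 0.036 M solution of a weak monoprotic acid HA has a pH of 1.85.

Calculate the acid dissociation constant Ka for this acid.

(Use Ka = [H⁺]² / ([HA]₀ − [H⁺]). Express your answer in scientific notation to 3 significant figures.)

[H⁺] = 10^(−pH) = 10^(−1.85) = 1.413e-02 M. For HA ⇌ H⁺ + A⁻, Ka = [H⁺][A⁻]/[HA] = [H⁺]² / ([HA]₀ − [H⁺]) = (1.413e-02)² / (0.036 − 1.413e-02) = 9.12e-03.

K_a = 9.12e-03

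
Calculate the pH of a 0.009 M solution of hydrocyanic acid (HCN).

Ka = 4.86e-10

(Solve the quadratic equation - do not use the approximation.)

x² + Ka×x - Ka×C = 0. Using quadratic formula: [H⁺] = 2.0912e-06

pH = 5.68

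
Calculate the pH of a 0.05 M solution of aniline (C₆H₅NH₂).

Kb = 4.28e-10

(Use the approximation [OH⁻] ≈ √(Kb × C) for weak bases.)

[OH⁻] = √(Kb × C) = √(4.28e-10 × 0.05) = 4.6260e-06. pOH = 5.33, pH = 14 - pOH

pH = 8.67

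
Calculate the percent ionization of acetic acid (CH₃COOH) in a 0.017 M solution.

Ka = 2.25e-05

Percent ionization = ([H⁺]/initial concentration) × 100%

Using Ka equilibrium: x² + Ka×x - Ka×C = 0. Solving: [H⁺] = 6.0732e-04. Percent = (6.0732e-04/0.017) × 100

Percent ionization = 3.57%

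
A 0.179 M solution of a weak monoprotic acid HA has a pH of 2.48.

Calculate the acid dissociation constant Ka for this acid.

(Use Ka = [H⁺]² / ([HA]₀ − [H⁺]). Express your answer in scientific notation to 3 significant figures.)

[H⁺] = 10^(−pH) = 10^(−2.48) = 3.311e-03 M. For HA ⇌ H⁺ + A⁻, Ka = [H⁺][A⁻]/[HA] = [H⁺]² / ([HA]₀ − [H⁺]) = (3.311e-03)² / (0.179 − 3.311e-03) = 6.24e-05.

K_a = 6.24e-05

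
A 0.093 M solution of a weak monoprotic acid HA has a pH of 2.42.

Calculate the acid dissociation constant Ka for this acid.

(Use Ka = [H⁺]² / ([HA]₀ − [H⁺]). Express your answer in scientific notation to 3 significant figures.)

[H⁺] = 10^(−pH) = 10^(−2.42) = 3.802e-03 M. For HA ⇌ H⁺ + A⁻, Ka = [H⁺][A⁻]/[HA] = [H⁺]² / ([HA]₀ − [H⁺]) = (3.802e-03)² / (0.093 − 3.802e-03) = 1.62e-04.

K_a = 1.62e-04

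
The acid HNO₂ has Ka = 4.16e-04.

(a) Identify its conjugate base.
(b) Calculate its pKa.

(a) The conjugate base is formed by removing one H⁺ from HNO₂, giving NO₂⁻. (b) pKa = -log(Ka) = -log(4.16e-04) = 3.38.

Conjugate base: NO₂⁻; pK_a = 3.38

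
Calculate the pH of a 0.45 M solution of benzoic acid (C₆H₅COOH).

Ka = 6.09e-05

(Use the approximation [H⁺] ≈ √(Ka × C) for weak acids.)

[H⁺] = √(Ka × C) = √(6.09e-05 × 0.45) = 5.2350e-03. pH = -log(5.2350e-03)

pH = 2.28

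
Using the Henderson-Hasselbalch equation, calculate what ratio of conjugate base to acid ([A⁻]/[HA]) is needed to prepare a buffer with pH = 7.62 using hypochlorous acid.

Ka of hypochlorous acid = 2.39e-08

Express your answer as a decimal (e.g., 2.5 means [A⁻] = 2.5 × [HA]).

pKa = -log(2.39e-08) = 7.6216. pH = pKa + log([A⁻]/[HA]), so log([A⁻]/[HA]) = pH − pKa = 7.62 − 7.6216 = -0.0016. [A⁻]/[HA] = 10^(-0.0016) = 0.996

[A⁻]/[HA] = 0.996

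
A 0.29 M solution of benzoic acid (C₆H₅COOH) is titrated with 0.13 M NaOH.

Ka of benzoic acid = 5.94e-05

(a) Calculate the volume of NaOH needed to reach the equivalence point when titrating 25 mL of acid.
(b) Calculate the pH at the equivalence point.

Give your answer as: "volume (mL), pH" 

moles acid = 0.29 × 25/1000 = 0.00725 mol; V_base = moles/0.13 × 1000 = 55.8 mL. At equivalence only the conjugate base is present: [A⁻] = 0.00725/0.081 = 8.9762e-02 M. Kb = Kw/Ka = 1.68e-10; [OH⁻] = √(Kb × [A⁻]) = 3.8873e-06; pOH = 5.41; pH = 14 - pOH = 8.59.

V = 55.8 mL, pH = 8.59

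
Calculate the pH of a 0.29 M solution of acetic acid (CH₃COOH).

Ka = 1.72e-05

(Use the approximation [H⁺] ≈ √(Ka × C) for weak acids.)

[H⁺] = √(Ka × C) = √(1.72e-05 × 0.29) = 2.2334e-03. pH = -log(2.2334e-03)

pH = 2.65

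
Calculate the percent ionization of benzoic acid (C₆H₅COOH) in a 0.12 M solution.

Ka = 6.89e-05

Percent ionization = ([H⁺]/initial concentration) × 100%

Using Ka equilibrium: x² + Ka×x - Ka×C = 0. Solving: [H⁺] = 2.8412e-03. Percent = (2.8412e-03/0.12) × 100

Percent ionization = 2.37%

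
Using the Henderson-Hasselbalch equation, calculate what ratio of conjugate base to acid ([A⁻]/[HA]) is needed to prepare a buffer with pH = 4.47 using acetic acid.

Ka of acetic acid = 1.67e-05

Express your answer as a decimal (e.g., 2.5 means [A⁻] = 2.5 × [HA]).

pKa = -log(1.67e-05) = 4.7773. pH = pKa + log([A⁻]/[HA]), so log([A⁻]/[HA]) = pH − pKa = 4.47 − 4.7773 = -0.3073. [A⁻]/[HA] = 10^(-0.3073) = 0.493

[A⁻]/[HA] = 0.493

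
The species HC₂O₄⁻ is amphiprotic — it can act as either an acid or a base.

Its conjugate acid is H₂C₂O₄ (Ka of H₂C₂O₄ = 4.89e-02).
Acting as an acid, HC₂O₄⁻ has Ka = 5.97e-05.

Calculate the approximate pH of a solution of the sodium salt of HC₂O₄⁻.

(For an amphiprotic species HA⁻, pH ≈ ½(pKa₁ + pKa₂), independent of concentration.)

pKa₁ = -log(4.89e-02) = 1.31; pKa₂ = -log(5.97e-05) = 4.22. For an amphiprotic species, pH ≈ ½(pKa₁ + pKa₂) = ½(1.31 + 4.22) = 2.77.

pH = 2.77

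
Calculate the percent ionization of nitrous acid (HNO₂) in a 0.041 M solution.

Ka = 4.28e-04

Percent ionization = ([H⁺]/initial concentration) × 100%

Using Ka equilibrium: x² + Ka×x - Ka×C = 0. Solving: [H⁺] = 3.9805e-03. Percent = (3.9805e-03/0.041) × 100

Percent ionization = 9.71%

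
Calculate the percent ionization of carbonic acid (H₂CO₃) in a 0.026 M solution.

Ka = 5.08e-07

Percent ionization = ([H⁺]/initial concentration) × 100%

Using Ka equilibrium: x² + Ka×x - Ka×C = 0. Solving: [H⁺] = 1.1467e-04. Percent = (1.1467e-04/0.026) × 100

Percent ionization = 0.441%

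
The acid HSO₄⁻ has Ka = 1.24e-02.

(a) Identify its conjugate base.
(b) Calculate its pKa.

(a) The conjugate base is formed by removing one H⁺ from HSO₄⁻, giving SO₄²⁻. (b) pKa = -log(Ka) = -log(1.24e-02) = 1.91.

Conjugate base: SO₄²⁻; pK_a = 1.91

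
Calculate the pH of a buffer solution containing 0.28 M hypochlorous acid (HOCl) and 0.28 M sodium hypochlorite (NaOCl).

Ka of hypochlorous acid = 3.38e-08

pKa = -log(3.38e-08) = 7.47. pH = pKa + log([A⁻]/[HA]) = 7.47 + log(0.28/0.28)

pH = 7.47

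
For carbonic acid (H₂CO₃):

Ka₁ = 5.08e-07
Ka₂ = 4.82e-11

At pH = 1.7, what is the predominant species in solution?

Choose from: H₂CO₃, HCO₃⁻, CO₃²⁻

pKa₁ = 6.29, pKa₂ = 10.32. For a polyprotic acid the predominant species crosses at each pKa: below pKa_n the protonated form dominates, above it the deprotonated form does. At pH = 1.7, the predominant species is H₂CO₃.

H₂CO₃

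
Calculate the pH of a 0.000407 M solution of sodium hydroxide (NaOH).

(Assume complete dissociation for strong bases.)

[OH⁻] = 0.000407 M for strong base. pOH = -log[OH⁻] = 3.39, pH = 14 - pOH

pH = 10.61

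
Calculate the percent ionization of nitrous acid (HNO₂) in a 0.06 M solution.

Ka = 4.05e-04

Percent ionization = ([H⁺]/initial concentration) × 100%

Using Ka equilibrium: x² + Ka×x - Ka×C = 0. Solving: [H⁺] = 4.7312e-03. Percent = (4.7312e-03/0.06) × 100

Percent ionization = 7.89%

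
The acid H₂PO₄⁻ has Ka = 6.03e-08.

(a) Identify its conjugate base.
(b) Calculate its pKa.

(a) The conjugate base is formed by removing one H⁺ from H₂PO₄⁻, giving HPO₄²⁻. (b) pKa = -log(Ka) = -log(6.03e-08) = 7.22.

Conjugate base: HPO₄²⁻; pK_a = 7.22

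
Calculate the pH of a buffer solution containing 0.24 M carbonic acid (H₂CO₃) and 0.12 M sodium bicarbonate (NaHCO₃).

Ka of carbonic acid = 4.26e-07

pKa = -log(4.26e-07) = 6.37. pH = pKa + log([A⁻]/[HA]) = 6.37 + log(0.12/0.24)

pH = 6.07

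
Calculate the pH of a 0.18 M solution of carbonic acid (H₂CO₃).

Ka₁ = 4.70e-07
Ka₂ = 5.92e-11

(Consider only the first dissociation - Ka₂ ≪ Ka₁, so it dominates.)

First dissociation dominates. From Ka₁ = [H⁺][HA⁻]/[H₂A], x² + Ka₁·x − Ka₁·C = 0 with C = 0.18 M and Ka₁ = 4.70e-07. Solving: [H⁺] = (−Ka₁ + √(Ka₁² + 4·Ka₁·C)) / 2 = 2.9063e-04 M. pH = -log(2.9063e-04) = 3.54.

pH = 3.54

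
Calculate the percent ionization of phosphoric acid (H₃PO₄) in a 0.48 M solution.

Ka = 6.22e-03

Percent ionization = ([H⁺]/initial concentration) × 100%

Using Ka equilibrium: x² + Ka×x - Ka×C = 0. Solving: [H⁺] = 5.1619e-02. Percent = (5.1619e-02/0.48) × 100

Percent ionization = 10.8%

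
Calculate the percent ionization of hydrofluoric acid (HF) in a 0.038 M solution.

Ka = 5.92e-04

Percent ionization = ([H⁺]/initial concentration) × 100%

Using Ka equilibrium: x² + Ka×x - Ka×C = 0. Solving: [H⁺] = 4.4562e-03. Percent = (4.4562e-03/0.038) × 100

Percent ionization = 11.7%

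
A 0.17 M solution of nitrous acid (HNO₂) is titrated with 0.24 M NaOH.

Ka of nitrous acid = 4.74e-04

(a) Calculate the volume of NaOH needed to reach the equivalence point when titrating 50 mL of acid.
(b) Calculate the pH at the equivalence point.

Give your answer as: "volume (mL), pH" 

moles acid = 0.17 × 50/1000 = 0.0085 mol; V_base = moles/0.24 × 1000 = 35.4 mL. At equivalence only the conjugate base is present: [A⁻] = 0.0085/0.085 = 9.9512e-02 M. Kb = Kw/Ka = 2.11e-11; [OH⁻] = √(Kb × [A⁻]) = 1.4489e-06; pOH = 5.84; pH = 14 - pOH = 8.16.

V = 35.4 mL, pH = 8.16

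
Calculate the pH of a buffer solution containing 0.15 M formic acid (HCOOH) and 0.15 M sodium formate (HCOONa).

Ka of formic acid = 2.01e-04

pKa = -log(2.01e-04) = 3.70. pH = pKa + log([A⁻]/[HA]) = 3.70 + log(0.15/0.15)

pH = 3.70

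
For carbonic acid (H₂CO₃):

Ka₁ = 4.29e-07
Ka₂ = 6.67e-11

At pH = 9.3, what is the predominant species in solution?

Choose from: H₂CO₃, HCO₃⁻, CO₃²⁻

pKa₁ = 6.37, pKa₂ = 10.18. For a polyprotic acid the predominant species crosses at each pKa: below pKa_n the protonated form dominates, above it the deprotonated form does. At pH = 9.3, the predominant species is HCO₃⁻.

HCO₃⁻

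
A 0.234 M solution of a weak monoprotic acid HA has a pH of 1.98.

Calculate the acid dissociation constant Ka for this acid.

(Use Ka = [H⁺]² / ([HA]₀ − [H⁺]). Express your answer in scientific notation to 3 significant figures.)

[H⁺] = 10^(−pH) = 10^(−1.98) = 1.047e-02 M. For HA ⇌ H⁺ + A⁻, Ka = [H⁺][A⁻]/[HA] = [H⁺]² / ([HA]₀ − [H⁺]) = (1.047e-02)² / (0.234 − 1.047e-02) = 4.91e-04.

K_a = 4.91e-04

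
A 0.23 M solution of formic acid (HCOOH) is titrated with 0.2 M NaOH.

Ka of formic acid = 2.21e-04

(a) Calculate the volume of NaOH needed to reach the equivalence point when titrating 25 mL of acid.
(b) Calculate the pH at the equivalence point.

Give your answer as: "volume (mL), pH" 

moles acid = 0.23 × 25/1000 = 0.00575 mol; V_base = moles/0.2 × 1000 = 28.7 mL. At equivalence only the conjugate base is present: [A⁻] = 0.00575/0.054 = 1.0698e-01 M. Kb = Kw/Ka = 4.52e-11; [OH⁻] = √(Kb × [A⁻]) = 2.2001e-06; pOH = 5.66; pH = 14 - pOH = 8.34.

V = 28.7 mL, pH = 8.34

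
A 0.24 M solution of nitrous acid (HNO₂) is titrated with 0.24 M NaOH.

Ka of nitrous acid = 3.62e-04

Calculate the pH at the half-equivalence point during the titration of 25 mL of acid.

At half-equivalence [HA] = [A⁻], so Henderson-Hasselbalch gives pH = pKa = -log(3.62e-04) = 3.44.

pH = pKa = 3.44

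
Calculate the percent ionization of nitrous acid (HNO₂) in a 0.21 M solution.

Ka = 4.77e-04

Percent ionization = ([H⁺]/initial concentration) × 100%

Using Ka equilibrium: x² + Ka×x - Ka×C = 0. Solving: [H⁺] = 9.7728e-03. Percent = (9.7728e-03/0.21) × 100

Percent ionization = 4.65%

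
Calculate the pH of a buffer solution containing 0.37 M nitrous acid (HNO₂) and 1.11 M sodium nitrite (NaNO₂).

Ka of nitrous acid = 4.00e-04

pKa = -log(4.00e-04) = 3.40. pH = pKa + log([A⁻]/[HA]) = 3.40 + log(1.11/0.37)

pH = 3.88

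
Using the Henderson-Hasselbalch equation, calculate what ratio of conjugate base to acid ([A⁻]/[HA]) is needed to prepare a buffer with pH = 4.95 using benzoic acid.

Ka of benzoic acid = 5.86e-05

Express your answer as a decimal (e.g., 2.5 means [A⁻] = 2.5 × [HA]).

pKa = -log(5.86e-05) = 4.2321. pH = pKa + log([A⁻]/[HA]), so log([A⁻]/[HA]) = pH − pKa = 4.95 − 4.2321 = 0.7179. [A⁻]/[HA] = 10^(0.7179) = 5.22

[A⁻]/[HA] = 5.22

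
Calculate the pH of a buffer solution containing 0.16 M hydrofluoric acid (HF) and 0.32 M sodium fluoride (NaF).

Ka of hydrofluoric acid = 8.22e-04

pKa = -log(8.22e-04) = 3.09. pH = pKa + log([A⁻]/[HA]) = 3.09 + log(0.32/0.16)

pH = 3.39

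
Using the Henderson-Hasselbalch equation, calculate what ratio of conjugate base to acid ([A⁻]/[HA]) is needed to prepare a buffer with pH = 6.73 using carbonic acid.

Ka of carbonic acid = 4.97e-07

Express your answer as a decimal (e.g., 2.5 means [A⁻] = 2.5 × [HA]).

pKa = -log(4.97e-07) = 6.3036. pH = pKa + log([A⁻]/[HA]), so log([A⁻]/[HA]) = pH − pKa = 6.73 − 6.3036 = 0.4264. [A⁻]/[HA] = 10^(0.4264) = 2.67

[A⁻]/[HA] = 2.67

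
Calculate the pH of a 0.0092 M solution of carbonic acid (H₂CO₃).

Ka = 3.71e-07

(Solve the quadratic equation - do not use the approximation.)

x² + Ka×x - Ka×C = 0. Using quadratic formula: [H⁺] = 5.8237e-05

pH = 4.23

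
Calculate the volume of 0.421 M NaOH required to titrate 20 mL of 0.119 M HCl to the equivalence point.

At equivalence: moles acid = moles base. moles HCl = 0.119 × 20/1000 = 0.00238 mol. V_base = moles / 0.421 × 1000 = 5.7 mL.

V_{base} = 5.7 mL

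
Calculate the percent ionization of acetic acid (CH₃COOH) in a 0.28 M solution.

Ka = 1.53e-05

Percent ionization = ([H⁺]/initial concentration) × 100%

Using Ka equilibrium: x² + Ka×x - Ka×C = 0. Solving: [H⁺] = 2.0621e-03. Percent = (2.0621e-03/0.28) × 100

Percent ionization = 0.736%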